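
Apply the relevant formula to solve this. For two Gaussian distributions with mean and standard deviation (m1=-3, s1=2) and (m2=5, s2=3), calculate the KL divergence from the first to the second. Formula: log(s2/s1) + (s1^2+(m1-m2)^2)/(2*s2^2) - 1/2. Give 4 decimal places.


KL divergence between normal distributions:
KL = log(s2/s1) + (s1^2 + (m1-m2)^2)/(2*s2^2) - 1/2.
log(3/2) = 0.405465.
(2^2 + (-3-5)^2)/(2*3^2) = (4 + 64)/18 = 3.777778.
KL = 0.405465 + 3.777778 - 0.5 = 3.6832

3.6832


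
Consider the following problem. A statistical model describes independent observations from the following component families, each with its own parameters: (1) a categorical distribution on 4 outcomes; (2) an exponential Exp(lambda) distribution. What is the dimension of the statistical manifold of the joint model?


The dimension of a statistical manifold equals the number of free
(independent) real parameters of the model. For a product of independent
blocks the parameter counts add.
- categorical on 4 outcomes (probabilities sum to 1): 4-1 = 3.
- exponential (lambda): 1.
Total = 3 + 1 = 4.
Dimension = 4

4


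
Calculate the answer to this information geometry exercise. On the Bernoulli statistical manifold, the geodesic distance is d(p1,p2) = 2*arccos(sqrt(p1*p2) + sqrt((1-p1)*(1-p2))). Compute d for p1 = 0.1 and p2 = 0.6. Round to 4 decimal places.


Geodesic distance on Bernoulli manifold:
d(p1,p2) = 2*arccos(sqrt(p1*p2) + sqrt((1-p1)*(1-p2))).
sqrt(p1*p2) = sqrt(0.1*0.6) = 0.244949.
sqrt((1-p1)*(1-p2)) = sqrt(0.9*0.4) = 0.6.
arg = 0.244949 + 0.6 = 0.844949.
d = 2*arccos(0.844949) = 1.1287

1.1287


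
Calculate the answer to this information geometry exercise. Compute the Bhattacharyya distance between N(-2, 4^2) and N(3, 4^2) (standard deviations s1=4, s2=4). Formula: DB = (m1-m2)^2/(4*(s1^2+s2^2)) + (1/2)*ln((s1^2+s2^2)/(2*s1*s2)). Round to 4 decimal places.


Bhattacharyya distance between two Gaussians:
DB = (m1-m2)^2/(4*(s1^2+s2^2)) + (1/2)*ln((s1^2+s2^2)/(2*s1*s2)).
(m1-m2)^2 = (-5)^2 = 25.
s1^2+s2^2 = 16 + 16 = 32.
term1 = 25/128 = 0.195312.
term2 = 0.5*ln(32/32.0) = 0.0.
DB = 0.195312 + 0.0 = 0.1953

0.1953


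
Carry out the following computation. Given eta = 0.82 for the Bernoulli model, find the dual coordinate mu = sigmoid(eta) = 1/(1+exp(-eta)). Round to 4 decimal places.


Dual coordinate (expectation parameter) for Bernoulli:
mu = 1/(1+exp(-eta)).
eta = 0.82.
exp(-eta) = exp(-0.82) = 0.440432.
mu = 1/(1+0.440432) = 0.6942

0.6942


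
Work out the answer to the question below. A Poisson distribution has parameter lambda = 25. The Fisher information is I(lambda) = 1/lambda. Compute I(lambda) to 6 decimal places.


Fisher information for Poisson: I(lambda) = 1/lambda.
lambda = 25.
I(lambda) = 1/25 = 0.040000

0.040000


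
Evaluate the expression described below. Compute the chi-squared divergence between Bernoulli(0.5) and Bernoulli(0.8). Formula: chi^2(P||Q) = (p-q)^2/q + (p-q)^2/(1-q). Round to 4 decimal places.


Chi-squared divergence between Bernoulli distributions:
chi^2 = (p-q)^2/q + (p-q)^2/(1-q).
p = 0.5, q = 0.8, p-q = -0.3.
(p-q)^2 = 0.09.
term1 = 0.09/0.8 = 0.1125.
term2 = 0.09/0.2 = 0.45.
chi^2 = 0.1125 + 0.45 = 0.5625

0.5625


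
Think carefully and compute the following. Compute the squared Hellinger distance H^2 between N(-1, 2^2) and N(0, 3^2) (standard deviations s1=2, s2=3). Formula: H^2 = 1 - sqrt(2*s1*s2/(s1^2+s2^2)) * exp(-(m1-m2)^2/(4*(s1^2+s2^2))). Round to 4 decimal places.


Squared Hellinger distance for Gaussians:
H^2 = 1 - sqrt(2*s1*s2/(s1^2+s2^2)) * exp(-(m1-m2)^2/(4*(s1^2+s2^2))).
s1^2 = 4, s2^2 = 9, s1^2+s2^2 = 13.
sqrt(2*2*3/(13)) = 0.960769.
(m1-m2)^2 = (-1)^2 = 1.
exp(-1/(4*13)) = exp(-0.019231) = 0.980953.
H^2 = 1 - 0.960769*0.980953 = 0.0575

0.0575


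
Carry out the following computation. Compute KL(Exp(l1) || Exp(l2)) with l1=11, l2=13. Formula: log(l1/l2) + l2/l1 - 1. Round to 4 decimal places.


KL divergence for exponential family:
KL = log(l1/l2) + l2/l1 - 1.
log(11/13) = -0.167054.
13/11 = 1.181818.
KL = -0.167054 + 1.181818 - 1 = 0.0148

0.0148


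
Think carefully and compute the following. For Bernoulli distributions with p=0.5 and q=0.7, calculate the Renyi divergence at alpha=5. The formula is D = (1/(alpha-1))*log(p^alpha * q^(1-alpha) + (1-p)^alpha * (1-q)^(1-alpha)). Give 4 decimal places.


Renyi divergence of order alpha between Bernoulli distributions:
D = (1/(alpha-1))*log(p^alpha * q^(1-alpha) + (1-p)^alpha * (1-q)^(1-alpha)).
alpha = 5, p = 0.5, q = 0.7.
p^alpha * q^(1-alpha) = 0.5^5 * 0.7^-4 = 0.130154.
(1-p)^alpha * (1-q)^(1-alpha) = 0.5^5 * 0.3^-4 = 3.858025.
sum = 0.130154 + 3.858025 = 3.988179.
D = (1/4)*log(3.988179) = 0.3458

0.3458


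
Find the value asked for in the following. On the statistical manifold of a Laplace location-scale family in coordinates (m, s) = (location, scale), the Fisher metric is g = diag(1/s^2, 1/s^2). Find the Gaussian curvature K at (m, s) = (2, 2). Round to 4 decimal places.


The metric has the form g = (A dm^2 + B ds^2)/s^2 with A = 1, B = 1.
Substitute u = sqrt(A/B)*m: g = B*(du^2 + ds^2)/s^2, i.e. B times the
Poincare upper half-plane metric, which has constant Gaussian curvature -1.
Scaling a 2D metric by a constant c divides the Gaussian curvature by c,
so K = -1/B = -1/(1) = -1.0000 everywhere (the point (m, s) = (2, 2) is irrelevant:
the curvature is constant).
The requested Gaussian curvature is K = -1.0000.

-1.0000


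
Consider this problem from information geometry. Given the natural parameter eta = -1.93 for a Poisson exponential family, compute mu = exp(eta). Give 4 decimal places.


Expectation parameter for Poisson exponential family:
mu = exp(eta).
eta = -1.93.
mu = exp(-1.93) = 0.1451

0.1451


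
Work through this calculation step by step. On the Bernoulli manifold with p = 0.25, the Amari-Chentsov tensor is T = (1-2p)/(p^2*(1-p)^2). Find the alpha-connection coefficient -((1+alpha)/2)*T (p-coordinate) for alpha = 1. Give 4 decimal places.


Skewness (Amari-Chentsov) tensor: T = (1-2p)/(p^2*(1-p)^2).
p = 0.25, 1-2p = 0.5, p^2 = 0.0625, (1-p)^2 = 0.5625.
T = 0.5/(0.0625 * 0.5625) = 14.222222.
In the p-coordinate, Gamma^(alpha) = Gamma^(0) - (alpha/2)*T with Gamma^(0) = (1/2)*g'(p) = -T/2,
so Gamma^(alpha) = -((1+alpha)/2)*T.
alpha = 1, -(1+alpha)/2 = -1.0.
Gamma = -1.0 * 14.222222 = -14.2222

-14.2222


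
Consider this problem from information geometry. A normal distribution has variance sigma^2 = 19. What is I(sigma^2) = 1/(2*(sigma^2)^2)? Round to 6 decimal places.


Fisher information for variance: I(sigma^2) = 1/(2*sigma^4).
sigma^2 = 19, so sigma^4 = 361.
I = 1/(2*361) = 1/722 = 0.001385

0.001385


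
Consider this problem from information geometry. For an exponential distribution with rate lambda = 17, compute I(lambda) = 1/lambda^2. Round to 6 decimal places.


Fisher information for exponential: I(lambda) = 1/lambda^2.
lambda = 17, lambda^2 = 289.
I = 1/289 = 0.003460

0.003460


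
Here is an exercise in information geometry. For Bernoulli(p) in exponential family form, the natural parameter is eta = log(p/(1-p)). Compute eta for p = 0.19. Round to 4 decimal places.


Natural parameter for Bernoulli: eta = log(p/(1-p)).
p = 0.19, 1-p = 0.81.
p/(1-p) = 0.234568.
eta = log(0.234568) = -1.4500

-1.4500


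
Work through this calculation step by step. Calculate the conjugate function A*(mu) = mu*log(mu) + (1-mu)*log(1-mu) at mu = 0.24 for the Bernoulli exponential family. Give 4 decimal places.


Legendre transform for Bernoulli:
A*(mu) = mu*log(mu) + (1-mu)*log(1-mu).
mu = 0.24, 1-mu = 0.76.
mu*log(mu) = 0.24*log(0.24) = -0.342508.
(1-mu)*log(1-mu) = 0.76*log(0.76) = -0.208572.
A* = -0.342508 + -0.208572 = -0.5511

-0.5511


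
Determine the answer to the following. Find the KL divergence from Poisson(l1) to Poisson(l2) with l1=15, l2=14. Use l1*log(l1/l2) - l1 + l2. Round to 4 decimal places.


KL divergence for Poisson:
KL = l1*log(l1/l2) - l1 + l2.
l1 = 15, l2 = 14.
log(15/14) = 0.068993.
l1*log(l1/l2) = 15 * 0.068993 = 1.034893.
KL = 1.034893 - 15 + 14 = 0.0349

0.0349


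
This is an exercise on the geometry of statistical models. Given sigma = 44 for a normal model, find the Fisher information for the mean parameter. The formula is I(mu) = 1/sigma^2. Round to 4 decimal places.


The Fisher information for the mean of a normal distribution is I(mu) = 1/sigma^2.
sigma = 44, so sigma^2 = 1936.
I(mu) = 1/1936 = 0.0005

0.0005


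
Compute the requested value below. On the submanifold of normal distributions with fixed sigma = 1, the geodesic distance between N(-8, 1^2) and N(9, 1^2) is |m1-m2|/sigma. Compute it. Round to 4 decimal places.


On the fixed-variance normal subfamily, geodesic distance = |m1-m2|/sigma.
|-8 - 9| = 17.
sigma = 1.
d = 17/1 = 17.0000

17.0000


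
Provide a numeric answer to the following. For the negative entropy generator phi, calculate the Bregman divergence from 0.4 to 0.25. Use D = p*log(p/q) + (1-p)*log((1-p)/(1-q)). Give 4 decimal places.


Bregman divergence with negative entropy generator:
D = p*log(p/q) + (1-p)*log((1-p)/(1-q)).
p = 0.4, q = 0.25.
p*log(p/q) = 0.4*log(0.4/0.25) = 0.188001.
(1-p)*log((1-p)/(1-q)) = 0.6*log(0.6/0.75) = -0.133886.
D = 0.188001 + -0.133886 = 0.0541

0.0541


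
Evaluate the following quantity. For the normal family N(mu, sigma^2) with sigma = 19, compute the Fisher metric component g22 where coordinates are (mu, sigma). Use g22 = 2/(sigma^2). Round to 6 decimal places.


For the 2-parameter normal family, the Fisher metric has:
  g11 = 1/sigma^2, g22 = 2/sigma^2.
sigma = 19, sigma^2 = 361.
g22 = 0.005540

0.005540


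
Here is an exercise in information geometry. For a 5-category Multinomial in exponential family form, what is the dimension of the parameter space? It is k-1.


Exponential family dimension calculation:
For Multinomial with k=5 categories, dim = k-1 = 4.

4


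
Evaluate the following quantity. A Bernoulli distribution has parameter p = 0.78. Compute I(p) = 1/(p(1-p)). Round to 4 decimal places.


For Bernoulli(p), Fisher information is I(p) = 1/(p*(1-p)).
p = 0.78, 1-p = 0.22.
p*(1-p) = 0.1716.
I(p) = 1/0.1716 = 5.8275

5.8275


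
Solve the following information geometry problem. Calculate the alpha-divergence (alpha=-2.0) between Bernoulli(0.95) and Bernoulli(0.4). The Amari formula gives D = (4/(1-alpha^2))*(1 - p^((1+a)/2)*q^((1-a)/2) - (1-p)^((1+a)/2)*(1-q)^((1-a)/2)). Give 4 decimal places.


Amari alpha-divergence:
D = (4/(1-alpha^2))*(1 - p^((1+a)/2)*q^((1-a)/2) - (1-p)^((1+a)/2)*(1-q)^((1-a)/2)).
alpha = -2.0, p = 0.95, q = 0.4.
e1 = (1+alpha)/2 = -0.5, e2 = (1-alpha)/2 = 1.5.
t1 = p^e1 * q^e2 = 0.95^-0.5 * 0.4^1.5 = 0.259554.
t2 = (1-p)^e1 * (1-q)^e2 = 0.05^-0.5 * 0.6^1.5 = 2.078461.
4/(1-alpha^2) = -1.333333.
D = -1.333333*(1 - 0.259554 - 2.078461) = 1.7840

1.7840


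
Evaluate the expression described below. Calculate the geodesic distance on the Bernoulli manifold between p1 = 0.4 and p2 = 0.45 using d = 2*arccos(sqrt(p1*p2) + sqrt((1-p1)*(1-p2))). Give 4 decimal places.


Geodesic distance on Bernoulli manifold:
d(p1,p2) = 2*arccos(sqrt(p1*p2) + sqrt((1-p1)*(1-p2))).
sqrt(p1*p2) = sqrt(0.4*0.45) = 0.424264.
sqrt((1-p1)*(1-p2)) = sqrt(0.6*0.55) = 0.574456.
arg = 0.424264 + 0.574456 = 0.99872.
d = 2*arccos(0.99872) = 0.1012

0.1012


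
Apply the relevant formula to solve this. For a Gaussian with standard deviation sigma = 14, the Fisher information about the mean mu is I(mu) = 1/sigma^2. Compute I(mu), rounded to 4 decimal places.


The Fisher information for the mean of a normal distribution is I(mu) = 1/sigma^2.
sigma = 14, so sigma^2 = 196.
I(mu) = 1/196 = 0.0051

0.0051


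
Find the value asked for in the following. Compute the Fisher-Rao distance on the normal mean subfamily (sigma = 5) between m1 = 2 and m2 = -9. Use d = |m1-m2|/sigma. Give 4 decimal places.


On the fixed-variance normal subfamily, geodesic distance = |m1-m2|/sigma.
|2 - -9| = 11.
sigma = 5.
d = 11/5 = 2.2000

2.2000


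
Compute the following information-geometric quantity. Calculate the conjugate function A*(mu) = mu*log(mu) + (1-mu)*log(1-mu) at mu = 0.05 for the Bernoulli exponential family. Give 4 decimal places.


Legendre transform for Bernoulli:
A*(mu) = mu*log(mu) + (1-mu)*log(1-mu).
mu = 0.05, 1-mu = 0.95.
mu*log(mu) = 0.05*log(0.05) = -0.149787.
(1-mu)*log(1-mu) = 0.95*log(0.95) = -0.048729.
A* = -0.149787 + -0.048729 = -0.1985

-0.1985


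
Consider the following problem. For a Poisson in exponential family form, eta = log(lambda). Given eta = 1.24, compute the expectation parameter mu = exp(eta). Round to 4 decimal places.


Expectation parameter for Poisson exponential family:
mu = exp(eta).
eta = 1.24.
mu = exp(1.24) = 3.4556

3.4556


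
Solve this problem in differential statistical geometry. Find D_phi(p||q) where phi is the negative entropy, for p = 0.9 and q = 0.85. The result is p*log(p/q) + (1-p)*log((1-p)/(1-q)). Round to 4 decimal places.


Bregman divergence with negative entropy generator:
D = p*log(p/q) + (1-p)*log((1-p)/(1-q)).
p = 0.9, q = 0.85.
p*log(p/q) = 0.9*log(0.9/0.85) = 0.051443.
(1-p)*log((1-p)/(1-q)) = 0.1*log(0.1/0.15) = -0.040547.
D = 0.051443 + -0.040547 = 0.0109

0.0109


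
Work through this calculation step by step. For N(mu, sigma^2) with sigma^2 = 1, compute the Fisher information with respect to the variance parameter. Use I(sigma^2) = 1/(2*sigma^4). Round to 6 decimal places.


Fisher information for variance: I(sigma^2) = 1/(2*sigma^4).
sigma^2 = 1, so sigma^4 = 1.
I = 1/(2*1) = 1/2 = 0.500000

0.500000


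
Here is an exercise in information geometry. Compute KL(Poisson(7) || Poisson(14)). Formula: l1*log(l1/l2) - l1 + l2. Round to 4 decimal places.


KL divergence for Poisson:
KL = l1*log(l1/l2) - l1 + l2.
l1 = 7, l2 = 14.
log(7/14) = -0.693147.
l1*log(l1/l2) = 7 * -0.693147 = -4.85203.
KL = -4.85203 - 7 + 14 = 2.1480

2.1480


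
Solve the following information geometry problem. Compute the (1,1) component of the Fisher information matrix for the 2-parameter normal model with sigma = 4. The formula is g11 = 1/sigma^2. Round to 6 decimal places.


For the 2-parameter normal family, the Fisher metric has:
  g11 = 1/sigma^2, g22 = 2/sigma^2.
sigma = 4, sigma^2 = 16.
g11 = 0.062500

0.062500


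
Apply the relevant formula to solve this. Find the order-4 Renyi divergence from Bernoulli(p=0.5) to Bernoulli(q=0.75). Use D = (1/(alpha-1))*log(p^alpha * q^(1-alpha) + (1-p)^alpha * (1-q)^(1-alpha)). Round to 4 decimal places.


Renyi divergence of order alpha between Bernoulli distributions:
D = (1/(alpha-1))*log(p^alpha * q^(1-alpha) + (1-p)^alpha * (1-q)^(1-alpha)).
alpha = 4, p = 0.5, q = 0.75.
p^alpha * q^(1-alpha) = 0.5^4 * 0.75^-3 = 0.148148.
(1-p)^alpha * (1-q)^(1-alpha) = 0.5^4 * 0.25^-3 = 4.0.
sum = 0.148148 + 4.0 = 4.148148.
D = (1/3)*log(4.148148) = 0.4742

0.4742


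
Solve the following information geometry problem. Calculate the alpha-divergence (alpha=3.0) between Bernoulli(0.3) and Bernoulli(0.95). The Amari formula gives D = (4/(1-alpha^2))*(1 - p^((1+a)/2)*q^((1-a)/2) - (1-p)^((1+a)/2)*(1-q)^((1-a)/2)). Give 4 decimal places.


Amari alpha-divergence:
D = (4/(1-alpha^2))*(1 - p^((1+a)/2)*q^((1-a)/2) - (1-p)^((1+a)/2)*(1-q)^((1-a)/2)).
alpha = 3.0, p = 0.3, q = 0.95.
e1 = (1+alpha)/2 = 2.0, e2 = (1-alpha)/2 = -1.0.
t1 = p^e1 * q^e2 = 0.3^2.0 * 0.95^-1.0 = 0.094737.
t2 = (1-p)^e1 * (1-q)^e2 = 0.7^2.0 * 0.05^-1.0 = 9.8.
4/(1-alpha^2) = -0.5.
D = -0.5*(1 - 0.094737 - 9.8) = 4.4474

4.4474


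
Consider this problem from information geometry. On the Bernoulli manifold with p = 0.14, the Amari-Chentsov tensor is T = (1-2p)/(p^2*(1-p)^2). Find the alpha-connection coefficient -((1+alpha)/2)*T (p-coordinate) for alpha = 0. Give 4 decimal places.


Skewness (Amari-Chentsov) tensor: T = (1-2p)/(p^2*(1-p)^2).
p = 0.14, 1-2p = 0.72, p^2 = 0.0196, (1-p)^2 = 0.7396.
T = 0.72/(0.0196 * 0.7396) = 49.668326.
In the p-coordinate, Gamma^(alpha) = Gamma^(0) - (alpha/2)*T with Gamma^(0) = (1/2)*g'(p) = -T/2,
so Gamma^(alpha) = -((1+alpha)/2)*T.
alpha = 0, -(1+alpha)/2 = -0.5.
Gamma = -0.5 * 49.668326 = -24.8342

-24.8342


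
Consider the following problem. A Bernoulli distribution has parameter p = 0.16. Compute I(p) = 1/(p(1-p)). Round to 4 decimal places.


For Bernoulli(p), Fisher information is I(p) = 1/(p*(1-p)).
p = 0.16, 1-p = 0.84.
p*(1-p) = 0.1344.
I(p) = 1/0.1344 = 7.4405

7.4405


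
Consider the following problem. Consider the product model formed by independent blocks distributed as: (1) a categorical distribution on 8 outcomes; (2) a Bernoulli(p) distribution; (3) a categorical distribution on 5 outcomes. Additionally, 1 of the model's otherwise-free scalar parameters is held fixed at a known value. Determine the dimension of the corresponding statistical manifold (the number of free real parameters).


The dimension of a statistical manifold equals the number of free
(independent) real parameters of the model. For a product of independent
blocks the parameter counts add.
- categorical on 8 outcomes (probabilities sum to 1): 8-1 = 7.
- Bernoulli (p): 1.
- categorical on 5 outcomes (probabilities sum to 1): 5-1 = 4.
Total = 7 + 1 + 4 = 12.
1 parameter(s) fixed at known values: 12 - 1 = 11.
Dimension = 11

11


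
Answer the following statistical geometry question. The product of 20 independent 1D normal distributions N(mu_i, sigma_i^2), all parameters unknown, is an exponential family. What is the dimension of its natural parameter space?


Exponential family dimension calculation:
Each univariate normal has two natural parameters (mu/sigma^2 and -1/(2 sigma^2)).
With 20 independent components, dim = 2 * 20 = 40.

40


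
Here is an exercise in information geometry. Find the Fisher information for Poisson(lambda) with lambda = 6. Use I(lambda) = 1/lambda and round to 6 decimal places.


Fisher information for Poisson: I(lambda) = 1/lambda.
lambda = 6.
I(lambda) = 1/6 = 0.166667

0.166667


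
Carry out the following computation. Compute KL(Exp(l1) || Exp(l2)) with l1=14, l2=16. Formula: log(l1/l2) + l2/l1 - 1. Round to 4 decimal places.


KL divergence for exponential family:
KL = log(l1/l2) + l2/l1 - 1.
log(14/16) = -0.133531.
16/14 = 1.142857.
KL = -0.133531 + 1.142857 - 1 = 0.0093

0.0093


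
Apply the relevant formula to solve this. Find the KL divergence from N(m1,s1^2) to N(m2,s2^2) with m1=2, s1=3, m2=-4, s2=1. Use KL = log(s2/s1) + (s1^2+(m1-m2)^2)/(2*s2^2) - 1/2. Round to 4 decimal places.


KL divergence between normal distributions:
KL = log(s2/s1) + (s1^2 + (m1-m2)^2)/(2*s2^2) - 1/2.
log(1/3) = -1.098612.
(3^2 + (2--4)^2)/(2*1^2) = (9 + 36)/2 = 22.5.
KL = -1.098612 + 22.5 - 0.5 = 20.9014

20.9014


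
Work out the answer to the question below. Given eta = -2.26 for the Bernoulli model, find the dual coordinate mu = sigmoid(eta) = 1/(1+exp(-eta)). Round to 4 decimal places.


Dual coordinate (expectation parameter) for Bernoulli:
mu = 1/(1+exp(-eta)).
eta = -2.26.
exp(-eta) = exp(2.26) = 9.583089.
mu = 1/(1+9.583089) = 0.0945

0.0945


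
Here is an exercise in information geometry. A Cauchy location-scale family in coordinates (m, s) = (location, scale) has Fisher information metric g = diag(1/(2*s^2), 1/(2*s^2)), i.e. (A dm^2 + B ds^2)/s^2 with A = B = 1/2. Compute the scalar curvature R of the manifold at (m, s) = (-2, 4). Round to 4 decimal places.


The metric has the form g = (A dm^2 + B ds^2)/s^2 with A = 1/2, B = 1/2.
Substitute u = sqrt(A/B)*m: g = B*(du^2 + ds^2)/s^2, i.e. B times the
Poincare upper half-plane metric, which has constant Gaussian curvature -1.
Scaling a 2D metric by a constant c divides the Gaussian curvature by c,
so K = -1/B = -1/(1/2) = -2.0000 everywhere (the point (m, s) = (-2, 4) is irrelevant:
the curvature is constant).
Scalar curvature in dimension 2: R = 2K = -2/(1/2) = -4.0000.

-4.0000


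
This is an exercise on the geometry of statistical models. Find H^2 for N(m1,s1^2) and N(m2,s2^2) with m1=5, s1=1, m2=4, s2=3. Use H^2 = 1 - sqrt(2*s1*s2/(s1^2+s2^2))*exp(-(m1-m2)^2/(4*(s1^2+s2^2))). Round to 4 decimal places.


Squared Hellinger distance for Gaussians:
H^2 = 1 - sqrt(2*s1*s2/(s1^2+s2^2)) * exp(-(m1-m2)^2/(4*(s1^2+s2^2))).
s1^2 = 1, s2^2 = 9, s1^2+s2^2 = 10.
sqrt(2*1*3/(10)) = 0.774597.
(m1-m2)^2 = (1)^2 = 1.
exp(-1/(4*10)) = exp(-0.025) = 0.97531.
H^2 = 1 - 0.774597*0.97531 = 0.2445

0.2445


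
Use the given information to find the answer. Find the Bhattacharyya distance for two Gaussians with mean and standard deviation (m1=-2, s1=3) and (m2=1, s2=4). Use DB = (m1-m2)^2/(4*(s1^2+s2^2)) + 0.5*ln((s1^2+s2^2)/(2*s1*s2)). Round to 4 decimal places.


Bhattacharyya distance between two Gaussians:
DB = (m1-m2)^2/(4*(s1^2+s2^2)) + (1/2)*ln((s1^2+s2^2)/(2*s1*s2)).
(m1-m2)^2 = (-3)^2 = 9.
s1^2+s2^2 = 9 + 16 = 25.
term1 = 9/100 = 0.09.
term2 = 0.5*ln(25/24.0) = 0.020411.
DB = 0.09 + 0.020411 = 0.1104

0.1104


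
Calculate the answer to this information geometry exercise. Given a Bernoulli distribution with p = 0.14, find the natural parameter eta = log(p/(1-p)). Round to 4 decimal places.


Natural parameter for Bernoulli: eta = log(p/(1-p)).
p = 0.14, 1-p = 0.86.
p/(1-p) = 0.162791.
eta = log(0.162791) = -1.8153

-1.8153


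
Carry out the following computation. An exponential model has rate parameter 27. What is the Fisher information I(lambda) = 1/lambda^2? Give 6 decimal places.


Fisher information for exponential: I(lambda) = 1/lambda^2.
lambda = 27, lambda^2 = 729.
I = 1/729 = 0.001372

0.001372


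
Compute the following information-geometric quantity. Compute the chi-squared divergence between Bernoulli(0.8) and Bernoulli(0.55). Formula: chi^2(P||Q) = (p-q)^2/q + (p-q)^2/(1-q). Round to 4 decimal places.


Chi-squared divergence between Bernoulli distributions:
chi^2 = (p-q)^2/q + (p-q)^2/(1-q).
p = 0.8, q = 0.55, p-q = 0.25.
(p-q)^2 = 0.0625.
term1 = 0.0625/0.55 = 0.113636.
term2 = 0.0625/0.45 = 0.138889.
chi^2 = 0.113636 + 0.138889 = 0.2525

0.2525


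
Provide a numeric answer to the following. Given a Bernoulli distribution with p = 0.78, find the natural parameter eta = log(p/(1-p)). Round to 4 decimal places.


Natural parameter for Bernoulli: eta = log(p/(1-p)).
p = 0.78, 1-p = 0.22.
p/(1-p) = 3.545455.
eta = log(3.545455) = 1.2657

1.2657


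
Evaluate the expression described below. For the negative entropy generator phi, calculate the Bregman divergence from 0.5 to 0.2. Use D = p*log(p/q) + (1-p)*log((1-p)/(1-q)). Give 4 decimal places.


Bregman divergence with negative entropy generator:
D = p*log(p/q) + (1-p)*log((1-p)/(1-q)).
p = 0.5, q = 0.2.
p*log(p/q) = 0.5*log(0.5/0.2) = 0.458145.
(1-p)*log((1-p)/(1-q)) = 0.5*log(0.5/0.8) = -0.235002.
D = 0.458145 + -0.235002 = 0.2231

0.2231


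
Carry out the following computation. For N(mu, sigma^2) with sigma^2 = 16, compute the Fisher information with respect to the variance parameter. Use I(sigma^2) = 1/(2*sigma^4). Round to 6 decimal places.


Fisher information for variance: I(sigma^2) = 1/(2*sigma^4).
sigma^2 = 16, so sigma^4 = 256.
I = 1/(2*256) = 1/512 = 0.001953

0.001953


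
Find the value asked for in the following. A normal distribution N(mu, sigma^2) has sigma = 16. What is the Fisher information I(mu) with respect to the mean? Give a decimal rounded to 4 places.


The Fisher information for the mean of a normal distribution is I(mu) = 1/sigma^2.
sigma = 16, so sigma^2 = 256.
I(mu) = 1/256 = 0.0039

0.0039


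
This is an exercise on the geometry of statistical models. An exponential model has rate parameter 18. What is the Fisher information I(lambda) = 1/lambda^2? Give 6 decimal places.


Fisher information for exponential: I(lambda) = 1/lambda^2.
lambda = 18, lambda^2 = 324.
I = 1/324 = 0.003086

0.003086


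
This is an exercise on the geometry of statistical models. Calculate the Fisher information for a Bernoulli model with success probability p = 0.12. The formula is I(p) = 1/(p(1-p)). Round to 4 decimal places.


For Bernoulli(p), Fisher information is I(p) = 1/(p*(1-p)).
p = 0.12, 1-p = 0.88.
p*(1-p) = 0.1056.
I(p) = 1/0.1056 = 9.4697

9.4697


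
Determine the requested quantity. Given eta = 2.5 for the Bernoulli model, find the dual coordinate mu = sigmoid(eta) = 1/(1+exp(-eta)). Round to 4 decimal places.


Dual coordinate (expectation parameter) for Bernoulli:
mu = 1/(1+exp(-eta)).
eta = 2.5.
exp(-eta) = exp(-2.5) = 0.082085.
mu = 1/(1+0.082085) = 0.9241

0.9241


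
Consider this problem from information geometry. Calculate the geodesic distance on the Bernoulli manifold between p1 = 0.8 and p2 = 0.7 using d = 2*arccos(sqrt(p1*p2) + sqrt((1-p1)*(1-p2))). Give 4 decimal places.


Geodesic distance on Bernoulli manifold:
d(p1,p2) = 2*arccos(sqrt(p1*p2) + sqrt((1-p1)*(1-p2))).
sqrt(p1*p2) = sqrt(0.8*0.7) = 0.748331.
sqrt((1-p1)*(1-p2)) = sqrt(0.2*0.3) = 0.244949.
arg = 0.748331 + 0.244949 = 0.99328.
d = 2*arccos(0.99328) = 0.2320

0.2320


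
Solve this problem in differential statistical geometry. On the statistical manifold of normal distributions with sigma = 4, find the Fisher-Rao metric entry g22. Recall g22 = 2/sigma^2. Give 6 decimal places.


For the 2-parameter normal family, the Fisher metric has:
  g11 = 1/sigma^2, g22 = 2/sigma^2.
sigma = 4, sigma^2 = 16.
g22 = 0.125000

0.125000


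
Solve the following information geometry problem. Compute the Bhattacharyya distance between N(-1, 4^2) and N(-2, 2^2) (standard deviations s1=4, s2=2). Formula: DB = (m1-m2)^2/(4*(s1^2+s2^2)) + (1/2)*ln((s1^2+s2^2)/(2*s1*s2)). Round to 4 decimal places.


Bhattacharyya distance between two Gaussians:
DB = (m1-m2)^2/(4*(s1^2+s2^2)) + (1/2)*ln((s1^2+s2^2)/(2*s1*s2)).
(m1-m2)^2 = (1)^2 = 1.
s1^2+s2^2 = 16 + 4 = 20.
term1 = 1/80 = 0.0125.
term2 = 0.5*ln(20/16.0) = 0.111572.
DB = 0.0125 + 0.111572 = 0.1241

0.1241


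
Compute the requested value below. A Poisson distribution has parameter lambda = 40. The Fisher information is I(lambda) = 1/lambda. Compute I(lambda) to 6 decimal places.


Fisher information for Poisson: I(lambda) = 1/lambda.
lambda = 40.
I(lambda) = 1/40 = 0.025000

0.025000


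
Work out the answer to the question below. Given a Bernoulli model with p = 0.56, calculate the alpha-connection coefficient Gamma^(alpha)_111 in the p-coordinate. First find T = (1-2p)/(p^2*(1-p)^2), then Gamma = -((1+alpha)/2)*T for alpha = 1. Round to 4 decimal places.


Skewness (Amari-Chentsov) tensor: T = (1-2p)/(p^2*(1-p)^2).
p = 0.56, 1-2p = -0.12, p^2 = 0.3136, (1-p)^2 = 0.1936.
T = -0.12/(0.3136 * 0.1936) = -1.976514.
In the p-coordinate, Gamma^(alpha) = Gamma^(0) - (alpha/2)*T with Gamma^(0) = (1/2)*g'(p) = -T/2,
so Gamma^(alpha) = -((1+alpha)/2)*T.
alpha = 1, -(1+alpha)/2 = -1.0.
Gamma = -1.0 * -1.976514 = 1.9765

1.9765


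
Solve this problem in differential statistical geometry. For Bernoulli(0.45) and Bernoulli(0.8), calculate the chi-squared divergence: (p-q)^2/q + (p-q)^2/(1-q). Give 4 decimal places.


Chi-squared divergence between Bernoulli distributions:
chi^2 = (p-q)^2/q + (p-q)^2/(1-q).
p = 0.45, q = 0.8, p-q = -0.35.
(p-q)^2 = 0.1225.
term1 = 0.1225/0.8 = 0.153125.
term2 = 0.1225/0.2 = 0.6125.
chi^2 = 0.153125 + 0.6125 = 0.7656

0.7656


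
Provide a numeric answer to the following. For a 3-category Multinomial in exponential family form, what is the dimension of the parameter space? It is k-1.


Exponential family dimension calculation:
For Multinomial with k=3 categories, dim = k-1 = 2.

2


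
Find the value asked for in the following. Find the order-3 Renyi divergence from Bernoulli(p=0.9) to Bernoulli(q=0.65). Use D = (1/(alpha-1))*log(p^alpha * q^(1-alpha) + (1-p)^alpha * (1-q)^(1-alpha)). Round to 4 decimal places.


Renyi divergence of order alpha between Bernoulli distributions:
D = (1/(alpha-1))*log(p^alpha * q^(1-alpha) + (1-p)^alpha * (1-q)^(1-alpha)).
alpha = 3, p = 0.9, q = 0.65.
p^alpha * q^(1-alpha) = 0.9^3 * 0.65^-2 = 1.725444.
(1-p)^alpha * (1-q)^(1-alpha) = 0.1^3 * 0.35^-2 = 0.008163.
sum = 1.725444 + 0.008163 = 1.733607.
D = (1/2)*log(1.733607) = 0.2751

0.2751


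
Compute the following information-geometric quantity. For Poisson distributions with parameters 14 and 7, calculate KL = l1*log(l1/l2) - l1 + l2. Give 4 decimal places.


KL divergence for Poisson:
KL = l1*log(l1/l2) - l1 + l2.
l1 = 14, l2 = 7.
log(14/7) = 0.693147.
l1*log(l1/l2) = 14 * 0.693147 = 9.704061.
KL = 9.704061 - 14 + 7 = 2.7041

2.7041


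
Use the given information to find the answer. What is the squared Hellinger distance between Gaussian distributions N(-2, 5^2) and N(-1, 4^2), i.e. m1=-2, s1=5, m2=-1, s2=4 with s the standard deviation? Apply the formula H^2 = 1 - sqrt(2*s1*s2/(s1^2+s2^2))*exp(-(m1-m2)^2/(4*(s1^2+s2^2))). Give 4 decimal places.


Squared Hellinger distance for Gaussians:
H^2 = 1 - sqrt(2*s1*s2/(s1^2+s2^2)) * exp(-(m1-m2)^2/(4*(s1^2+s2^2))).
s1^2 = 25, s2^2 = 16, s1^2+s2^2 = 41.
sqrt(2*5*4/(41)) = 0.98773.
(m1-m2)^2 = (-1)^2 = 1.
exp(-1/(4*41)) = exp(-0.006098) = 0.993921.
H^2 = 1 - 0.98773*0.993921 = 0.0183

0.0183


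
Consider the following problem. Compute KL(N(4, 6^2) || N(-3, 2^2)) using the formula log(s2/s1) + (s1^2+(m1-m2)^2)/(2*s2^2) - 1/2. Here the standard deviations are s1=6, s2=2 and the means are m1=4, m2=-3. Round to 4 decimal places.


KL divergence between normal distributions:
KL = log(s2/s1) + (s1^2 + (m1-m2)^2)/(2*s2^2) - 1/2.
log(2/6) = -1.098612.
(6^2 + (4--3)^2)/(2*2^2) = (36 + 49)/8 = 10.625.
KL = -1.098612 + 10.625 - 0.5 = 9.0264

9.0264


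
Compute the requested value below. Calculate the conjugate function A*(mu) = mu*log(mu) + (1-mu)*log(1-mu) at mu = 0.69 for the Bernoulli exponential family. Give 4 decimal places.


Legendre transform for Bernoulli:
A*(mu) = mu*log(mu) + (1-mu)*log(1-mu).
mu = 0.69, 1-mu = 0.31.
mu*log(mu) = 0.69*log(0.69) = -0.256034.
(1-mu)*log(1-mu) = 0.31*log(0.31) = -0.363067.
A* = -0.256034 + -0.363067 = -0.6191

-0.6191


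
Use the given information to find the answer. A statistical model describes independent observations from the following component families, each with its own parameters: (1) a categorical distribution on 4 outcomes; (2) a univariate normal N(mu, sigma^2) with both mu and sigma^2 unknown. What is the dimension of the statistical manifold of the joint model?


The dimension of a statistical manifold equals the number of free
(independent) real parameters of the model. For a product of independent
blocks the parameter counts add.
- categorical on 4 outcomes (probabilities sum to 1): 4-1 = 3.
- normal (mu, sigma^2): 2.
Total = 3 + 2 = 5.
Dimension = 5

5


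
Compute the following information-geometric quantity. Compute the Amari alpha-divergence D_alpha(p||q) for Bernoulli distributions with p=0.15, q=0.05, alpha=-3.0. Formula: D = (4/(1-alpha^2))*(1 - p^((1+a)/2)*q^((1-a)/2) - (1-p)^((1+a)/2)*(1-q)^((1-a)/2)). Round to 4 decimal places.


Amari alpha-divergence:
D = (4/(1-alpha^2))*(1 - p^((1+a)/2)*q^((1-a)/2) - (1-p)^((1+a)/2)*(1-q)^((1-a)/2)).
alpha = -3.0, p = 0.15, q = 0.05.
e1 = (1+alpha)/2 = -1.0, e2 = (1-alpha)/2 = 2.0.
t1 = p^e1 * q^e2 = 0.15^-1.0 * 0.05^2.0 = 0.016667.
t2 = (1-p)^e1 * (1-q)^e2 = 0.85^-1.0 * 0.95^2.0 = 1.061765.
4/(1-alpha^2) = -0.5.
D = -0.5*(1 - 0.016667 - 1.061765) = 0.0392

0.0392


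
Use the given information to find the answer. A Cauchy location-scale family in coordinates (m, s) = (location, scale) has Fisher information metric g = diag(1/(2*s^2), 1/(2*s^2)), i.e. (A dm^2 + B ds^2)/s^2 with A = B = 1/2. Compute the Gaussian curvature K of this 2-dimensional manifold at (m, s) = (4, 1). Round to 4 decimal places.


The metric has the form g = (A dm^2 + B ds^2)/s^2 with A = 1/2, B = 1/2.
Substitute u = sqrt(A/B)*m: g = B*(du^2 + ds^2)/s^2, i.e. B times the
Poincare upper half-plane metric, which has constant Gaussian curvature -1.
Scaling a 2D metric by a constant c divides the Gaussian curvature by c,
so K = -1/B = -1/(1/2) = -2.0000 everywhere (the point (m, s) = (4, 1) is irrelevant:
the curvature is constant).
The requested Gaussian curvature is K = -2.0000.

-2.0000


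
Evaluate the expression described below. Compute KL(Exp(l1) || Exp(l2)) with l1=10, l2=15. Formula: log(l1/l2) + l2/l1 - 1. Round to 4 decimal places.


KL divergence for exponential family:
KL = log(l1/l2) + l2/l1 - 1.
log(10/15) = -0.405465.
15/10 = 1.5.
KL = -0.405465 + 1.5 - 1 = 0.0945

0.0945


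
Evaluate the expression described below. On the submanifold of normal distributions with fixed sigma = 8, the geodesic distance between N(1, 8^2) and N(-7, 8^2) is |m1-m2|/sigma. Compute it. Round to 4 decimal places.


On the fixed-variance normal subfamily, geodesic distance = |m1-m2|/sigma.
|1 - -7| = 8.
sigma = 8.
d = 8/8 = 1.0000

1.0000


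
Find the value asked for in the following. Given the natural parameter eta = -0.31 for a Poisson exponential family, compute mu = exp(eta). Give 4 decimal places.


Expectation parameter for Poisson exponential family:
mu = exp(eta).
eta = -0.31.
mu = exp(-0.31) = 0.7334

0.7334


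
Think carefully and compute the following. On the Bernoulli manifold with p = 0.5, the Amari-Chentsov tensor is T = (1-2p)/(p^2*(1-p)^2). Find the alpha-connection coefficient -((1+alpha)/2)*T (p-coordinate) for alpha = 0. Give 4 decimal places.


Skewness (Amari-Chentsov) tensor: T = (1-2p)/(p^2*(1-p)^2).
p = 0.5, 1-2p = 0.0, p^2 = 0.25, (1-p)^2 = 0.25.
T = 0.0/(0.25 * 0.25) = 0.0.
In the p-coordinate, Gamma^(alpha) = Gamma^(0) - (alpha/2)*T with Gamma^(0) = (1/2)*g'(p) = -T/2,
so Gamma^(alpha) = -((1+alpha)/2)*T.
alpha = 0, -(1+alpha)/2 = -0.5.
Gamma = -0.5 * 0.0 = 0.0000

0.0000


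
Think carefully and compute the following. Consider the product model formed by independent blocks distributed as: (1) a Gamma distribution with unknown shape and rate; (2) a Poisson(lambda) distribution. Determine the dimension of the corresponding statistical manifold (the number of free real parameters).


The dimension of a statistical manifold equals the number of free
(independent) real parameters of the model. For a product of independent
blocks the parameter counts add.
- Gamma (shape, rate): 2.
- Poisson (lambda): 1.
Total = 2 + 1 = 3.
Dimension = 3

3


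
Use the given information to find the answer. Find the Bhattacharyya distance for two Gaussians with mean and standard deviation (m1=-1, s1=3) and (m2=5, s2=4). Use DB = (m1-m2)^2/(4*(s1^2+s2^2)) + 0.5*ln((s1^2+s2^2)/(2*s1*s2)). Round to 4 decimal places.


Bhattacharyya distance between two Gaussians:
DB = (m1-m2)^2/(4*(s1^2+s2^2)) + (1/2)*ln((s1^2+s2^2)/(2*s1*s2)).
(m1-m2)^2 = (-6)^2 = 36.
s1^2+s2^2 = 9 + 16 = 25.
term1 = 36/100 = 0.36.
term2 = 0.5*ln(25/24.0) = 0.020411.
DB = 0.36 + 0.020411 = 0.3804

0.3804


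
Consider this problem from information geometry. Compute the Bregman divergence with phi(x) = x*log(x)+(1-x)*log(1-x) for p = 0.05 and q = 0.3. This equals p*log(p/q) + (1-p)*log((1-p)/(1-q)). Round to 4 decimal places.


Bregman divergence with negative entropy generator:
D = p*log(p/q) + (1-p)*log((1-p)/(1-q)).
p = 0.05, q = 0.3.
p*log(p/q) = 0.05*log(0.05/0.3) = -0.089588.
(1-p)*log((1-p)/(1-q)) = 0.95*log(0.95/0.7) = 0.290113.
D = -0.089588 + 0.290113 = 0.2005

0.2005


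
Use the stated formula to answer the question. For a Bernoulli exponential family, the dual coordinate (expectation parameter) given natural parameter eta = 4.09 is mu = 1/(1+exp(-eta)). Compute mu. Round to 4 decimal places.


Dual coordinate (expectation parameter) for Bernoulli:
mu = 1/(1+exp(-eta)).
eta = 4.09.
exp(-eta) = exp(-4.09) = 0.016739.
mu = 1/(1+0.016739) = 0.9835

0.9835


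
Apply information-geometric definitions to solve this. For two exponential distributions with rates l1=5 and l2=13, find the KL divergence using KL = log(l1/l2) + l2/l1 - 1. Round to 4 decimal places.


KL divergence for exponential family:
KL = log(l1/l2) + l2/l1 - 1.
log(5/13) = -0.955511.
13/5 = 2.6.
KL = -0.955511 + 2.6 - 1 = 0.6445

0.6445


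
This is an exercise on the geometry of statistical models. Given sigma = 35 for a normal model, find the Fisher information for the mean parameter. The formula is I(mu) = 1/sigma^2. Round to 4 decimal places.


The Fisher information for the mean of a normal distribution is I(mu) = 1/sigma^2.
sigma = 35, so sigma^2 = 1225.
I(mu) = 1/1225 = 0.0008

0.0008


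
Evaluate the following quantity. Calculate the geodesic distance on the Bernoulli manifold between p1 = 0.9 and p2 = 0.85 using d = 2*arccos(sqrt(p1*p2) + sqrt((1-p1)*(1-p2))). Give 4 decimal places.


Geodesic distance on Bernoulli manifold:
d(p1,p2) = 2*arccos(sqrt(p1*p2) + sqrt((1-p1)*(1-p2))).
sqrt(p1*p2) = sqrt(0.9*0.85) = 0.874643.
sqrt((1-p1)*(1-p2)) = sqrt(0.1*0.15) = 0.122474.
arg = 0.874643 + 0.122474 = 0.997117.
d = 2*arccos(0.997117) = 0.1519

0.1519


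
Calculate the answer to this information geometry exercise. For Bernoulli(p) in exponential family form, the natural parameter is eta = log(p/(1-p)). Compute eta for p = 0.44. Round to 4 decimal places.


Natural parameter for Bernoulli: eta = log(p/(1-p)).
p = 0.44, 1-p = 0.56.
p/(1-p) = 0.785714.
eta = log(0.785714) = -0.2412

-0.2412


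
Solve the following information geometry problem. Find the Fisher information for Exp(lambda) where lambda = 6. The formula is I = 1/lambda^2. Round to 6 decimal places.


Fisher information for exponential: I(lambda) = 1/lambda^2.
lambda = 6, lambda^2 = 36.
I = 1/36 = 0.027778

0.027778


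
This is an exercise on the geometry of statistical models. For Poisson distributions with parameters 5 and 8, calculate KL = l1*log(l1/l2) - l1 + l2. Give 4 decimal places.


KL divergence for Poisson:
KL = l1*log(l1/l2) - l1 + l2.
l1 = 5, l2 = 8.
log(5/8) = -0.470004.
l1*log(l1/l2) = 5 * -0.470004 = -2.350018.
KL = -2.350018 - 5 + 8 = 0.6500

0.6500


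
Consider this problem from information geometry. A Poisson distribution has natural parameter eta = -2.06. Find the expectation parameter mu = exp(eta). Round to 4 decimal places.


Expectation parameter for Poisson exponential family:
mu = exp(eta).
eta = -2.06.
mu = exp(-2.06) = 0.1275

0.1275


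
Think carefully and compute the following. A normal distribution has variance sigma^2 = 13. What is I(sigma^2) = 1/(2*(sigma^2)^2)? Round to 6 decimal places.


Fisher information for variance: I(sigma^2) = 1/(2*sigma^4).
sigma^2 = 13, so sigma^4 = 169.
I = 1/(2*169) = 1/338 = 0.002959

0.002959


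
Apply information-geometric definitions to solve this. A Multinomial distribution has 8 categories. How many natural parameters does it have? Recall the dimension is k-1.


Exponential family dimension calculation:
For Multinomial with k=8 categories, dim = k-1 = 7.

7


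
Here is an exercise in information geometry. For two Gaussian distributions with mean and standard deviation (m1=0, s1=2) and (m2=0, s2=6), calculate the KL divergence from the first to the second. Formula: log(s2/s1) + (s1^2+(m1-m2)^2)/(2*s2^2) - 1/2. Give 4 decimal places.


KL divergence between normal distributions:
KL = log(s2/s1) + (s1^2 + (m1-m2)^2)/(2*s2^2) - 1/2.
log(6/2) = 1.098612.
(2^2 + (0-0)^2)/(2*6^2) = (4 + 0)/72 = 0.055556.
KL = 1.098612 + 0.055556 - 0.5 = 0.6542

0.6542


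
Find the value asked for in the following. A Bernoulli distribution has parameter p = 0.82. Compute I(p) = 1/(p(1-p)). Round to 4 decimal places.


For Bernoulli(p), Fisher information is I(p) = 1/(p*(1-p)).
p = 0.82, 1-p = 0.18.
p*(1-p) = 0.1476.
I(p) = 1/0.1476 = 6.7751

6.7751


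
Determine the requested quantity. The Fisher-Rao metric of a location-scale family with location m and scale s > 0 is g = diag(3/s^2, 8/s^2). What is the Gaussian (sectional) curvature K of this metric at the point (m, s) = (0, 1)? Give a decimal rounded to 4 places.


The metric has the form g = (A dm^2 + B ds^2)/s^2 with A = 3, B = 8.
Substitute u = sqrt(A/B)*m: g = B*(du^2 + ds^2)/s^2, i.e. B times the
Poincare upper half-plane metric, which has constant Gaussian curvature -1.
Scaling a 2D metric by a constant c divides the Gaussian curvature by c,
so K = -1/B = -1/(8) = -0.1250 everywhere (the point (m, s) = (0, 1) is irrelevant:
the curvature is constant).
The requested Gaussian curvature is K = -0.1250.

-0.1250
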